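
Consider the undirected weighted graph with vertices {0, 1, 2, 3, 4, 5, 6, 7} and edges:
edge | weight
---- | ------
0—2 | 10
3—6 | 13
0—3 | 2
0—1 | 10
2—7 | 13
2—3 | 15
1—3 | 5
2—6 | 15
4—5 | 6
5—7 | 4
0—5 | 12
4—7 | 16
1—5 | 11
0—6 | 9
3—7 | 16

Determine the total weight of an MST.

Prim's algorithm from 2:
Step 1: cheapest edge leaving the tree is 0—2 (10); add 0.
Step 2: cheapest edge leaving the tree is 0—3 (2); add 3.
Step 3: cheapest edge leaving the tree is 1—3 (5); add 1.
Step 4: cheapest edge leaving the tree is 0—6 (9); add 6.
Step 5: cheapest edge leaving the tree is 1—5 (11); add 5.
Step 6: cheapest edge leaving the tree is 5—7 (4); add 7.
Step 7: cheapest edge leaving the tree is 4—5 (6); add 4.
MST edges: 0—2, 0—3, 1—3, 0—6, 1—5, 5—7, 4—5; total weight 10+2+5+9+11+4+6 = 47.

47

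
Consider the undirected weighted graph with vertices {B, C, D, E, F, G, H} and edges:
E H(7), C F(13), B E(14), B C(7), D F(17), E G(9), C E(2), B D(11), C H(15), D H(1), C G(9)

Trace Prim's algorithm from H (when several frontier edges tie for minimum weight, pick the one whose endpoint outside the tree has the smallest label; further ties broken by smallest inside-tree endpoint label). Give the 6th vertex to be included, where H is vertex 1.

Prim, starting at H.
Step 1: cheapest edge leaving the tree is D H (1); add D.
Step 2: cheapest edge leaving the tree is E H (7); add E.
Step 3: cheapest edge leaving the tree is C E (2); add C.
Step 4: cheapest edge leaving the tree is B C (7); add B.
Step 5: cheapest edge leaving the tree is C G (9); add G.
Step 6: cheapest edge leaving the tree is C F (13); add F.
Vertex order: H, D, E, C, B, G, F. The 6th vertex is G.

G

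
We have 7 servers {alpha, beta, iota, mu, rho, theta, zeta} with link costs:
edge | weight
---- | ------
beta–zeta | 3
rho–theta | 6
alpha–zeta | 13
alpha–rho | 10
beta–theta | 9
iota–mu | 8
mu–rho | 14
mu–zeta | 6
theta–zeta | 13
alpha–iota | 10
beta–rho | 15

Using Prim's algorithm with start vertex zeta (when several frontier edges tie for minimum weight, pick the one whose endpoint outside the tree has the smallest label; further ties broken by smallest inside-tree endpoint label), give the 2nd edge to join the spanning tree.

Prim, starting at zeta.
Step 1: cheapest edge leaving the tree is beta–zeta (3); add beta.
Step 2: cheapest edge leaving the tree is mu–zeta (6); add mu.
Step 3: cheapest edge leaving the tree is iota–mu (8); add iota.
Step 4: cheapest edge leaving the tree is beta–theta (9); add theta.
Step 5: cheapest edge leaving the tree is rho–theta (6); add rho.
Step 6: cheapest edge leaving the tree is alpha–iota (10); add alpha.
The 2nd edge added is mu–zeta.

mu-zeta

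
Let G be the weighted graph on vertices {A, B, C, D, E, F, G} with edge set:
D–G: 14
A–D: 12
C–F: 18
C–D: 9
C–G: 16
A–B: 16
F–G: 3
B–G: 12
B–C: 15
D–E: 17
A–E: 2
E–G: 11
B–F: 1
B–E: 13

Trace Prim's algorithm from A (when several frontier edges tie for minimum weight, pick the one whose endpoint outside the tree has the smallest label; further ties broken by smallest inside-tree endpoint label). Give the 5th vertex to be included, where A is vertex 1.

Grow the tree from A using Prim:
Step 1: frontier [A–E 2, A–D 12, A–B 16] → take A–E (2); add E.
Step 2: frontier [A–D 12, A–B 16, E–G 11, B–E 13, D–E 17] → take E–G (11); add G.
Step 3: frontier [A–D 12, A–B 16, B–E 13, D–E 17, F–G 3, B–G 12, D–G 14, C–G 16] → take F–G (3); add F.
Step 4: frontier [A–D 12, A–B 16, B–E 13, D–E 17, B–F 1, C–F 18, B–G 12, D–G 14, C–G 16] → take B–F (1); add B.
Step 5: frontier [A–D 12, B–C 15, D–E 17, C–F 18, D–G 14, C–G 16] → take A–D (12); add D.
Step 6: frontier [B–C 15, C–D 9, C–F 18, C–G 16] → take C–D (9); add C.
Vertex order: A, E, G, F, B, D, C. The 5th vertex is B.

B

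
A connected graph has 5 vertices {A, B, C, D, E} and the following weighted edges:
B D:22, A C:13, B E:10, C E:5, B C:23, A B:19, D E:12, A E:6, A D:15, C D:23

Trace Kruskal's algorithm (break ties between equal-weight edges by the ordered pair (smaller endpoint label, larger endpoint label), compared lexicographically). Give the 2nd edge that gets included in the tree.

Sort edges by weight, then run Kruskal:
C E (5): add — endpoints in different components.
A E (6): add — endpoints in different components.
B E (10): add — endpoints in different components.
D E (12): add — endpoints in different components.
The 2nd edge added is A E.

A-E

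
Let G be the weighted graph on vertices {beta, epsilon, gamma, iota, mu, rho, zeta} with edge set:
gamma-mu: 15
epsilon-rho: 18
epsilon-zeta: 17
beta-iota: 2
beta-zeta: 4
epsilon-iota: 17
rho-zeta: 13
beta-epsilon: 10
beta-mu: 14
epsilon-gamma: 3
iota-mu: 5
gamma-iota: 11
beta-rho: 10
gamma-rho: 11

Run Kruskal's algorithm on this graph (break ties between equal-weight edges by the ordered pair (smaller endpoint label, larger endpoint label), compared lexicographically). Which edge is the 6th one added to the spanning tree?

beta-rho

Kruskal's algorithm — process edges by increasing weight (ties by edge label):
beta-iota (2): add. Components now {rho} {beta,iota} {mu} {epsilon} {gamma} {zeta}
epsilon-gamma (3): add. Components now {rho} {beta,iota} {mu} {epsilon,gamma} {zeta}
beta-zeta (4): add. Components now {rho} {beta,iota,zeta} {mu} {epsilon,gamma}
iota-mu (5): add. Components now {rho} {beta,iota,mu,zeta} {epsilon,gamma}
beta-epsilon (10): add. Components now {rho} {beta,epsilon,gamma,iota,mu,zeta}
beta-rho (10): add. Components now {beta,epsilon,gamma,iota,mu,rho,zeta}
The 6th edge added is beta-rho.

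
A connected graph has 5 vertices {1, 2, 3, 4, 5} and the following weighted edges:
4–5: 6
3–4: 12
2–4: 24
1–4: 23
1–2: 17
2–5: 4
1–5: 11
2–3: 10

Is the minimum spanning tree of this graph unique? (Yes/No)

Kruskal's algorithm — process edges by increasing weight (ties by edge label):
2–5 (4): add — endpoints in different components.
4–5 (6): add — endpoints in different components.
2–3 (10): add — endpoints in different components.
1–5 (11): add — endpoints in different components.
Every non-tree edge has weight strictly greater than the heaviest edge on the tree path between its endpoints, so the MST is unique.

Yes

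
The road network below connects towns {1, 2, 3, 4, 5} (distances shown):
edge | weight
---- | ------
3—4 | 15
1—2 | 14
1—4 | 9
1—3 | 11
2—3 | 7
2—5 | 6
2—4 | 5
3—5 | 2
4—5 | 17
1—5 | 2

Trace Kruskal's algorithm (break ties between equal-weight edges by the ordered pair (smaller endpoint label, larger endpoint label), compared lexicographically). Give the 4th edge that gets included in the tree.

Kruskal's algorithm — process edges by increasing weight (ties by edge label):
1—5 (2): add — endpoints in different components.
3—5 (2): add — endpoints in different components.
2—4 (5): add — endpoints in different components.
2—5 (6): add — endpoints in different components.
The 4th edge added is 2—5.

2-5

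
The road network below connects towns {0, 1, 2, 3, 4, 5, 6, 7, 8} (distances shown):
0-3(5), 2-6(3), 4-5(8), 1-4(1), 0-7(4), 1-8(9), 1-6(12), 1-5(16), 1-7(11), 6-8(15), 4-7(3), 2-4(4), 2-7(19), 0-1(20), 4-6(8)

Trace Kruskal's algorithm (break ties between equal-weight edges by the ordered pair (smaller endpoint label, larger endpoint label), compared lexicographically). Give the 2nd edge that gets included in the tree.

Kruskal: consider edges lightest-first.
1-4 (1): add — endpoints in different components.
2-6 (3): add — endpoints in different components.
4-7 (3): add — endpoints in different components.
0-7 (4): add — endpoints in different components.
2-4 (4): add — endpoints in different components.
0-3 (5): add — endpoints in different components.
4-5 (8): add — endpoints in different components.
4-6 (8): skip — 4 and 6 already connected.
1-8 (9): add — endpoints in different components.
The 2nd edge added is 2-6.

2-6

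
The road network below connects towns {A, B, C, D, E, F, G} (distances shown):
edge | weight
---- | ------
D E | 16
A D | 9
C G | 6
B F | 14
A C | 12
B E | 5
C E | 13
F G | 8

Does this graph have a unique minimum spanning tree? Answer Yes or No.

Yes

Sort edges by weight, then run Kruskal:
B E (5): add — endpoints in different components.
C G (6): add — endpoints in different components.
F G (8): add — endpoints in different components.
A D (9): add — endpoints in different components.
A C (12): add — endpoints in different components.
C E (13): add — endpoints in different components.
Every non-tree edge has weight strictly greater than the heaviest edge on the tree path between its endpoints, so the MST is unique.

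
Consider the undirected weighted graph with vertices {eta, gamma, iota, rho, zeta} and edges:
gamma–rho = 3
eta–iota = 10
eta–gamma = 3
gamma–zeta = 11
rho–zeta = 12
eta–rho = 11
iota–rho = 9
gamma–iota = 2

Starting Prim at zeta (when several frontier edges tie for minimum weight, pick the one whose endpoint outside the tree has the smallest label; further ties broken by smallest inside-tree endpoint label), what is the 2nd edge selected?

Grow the tree from zeta using Prim:
Step 1: cheapest edge leaving the tree is gamma–zeta (11); add gamma.
Step 2: cheapest edge leaving the tree is gamma–iota (2); add iota.
Step 3: cheapest edge leaving the tree is eta–gamma (3); add eta.
Step 4: cheapest edge leaving the tree is gamma–rho (3); add rho.
The 2nd edge added is gamma–iota.

gamma-iota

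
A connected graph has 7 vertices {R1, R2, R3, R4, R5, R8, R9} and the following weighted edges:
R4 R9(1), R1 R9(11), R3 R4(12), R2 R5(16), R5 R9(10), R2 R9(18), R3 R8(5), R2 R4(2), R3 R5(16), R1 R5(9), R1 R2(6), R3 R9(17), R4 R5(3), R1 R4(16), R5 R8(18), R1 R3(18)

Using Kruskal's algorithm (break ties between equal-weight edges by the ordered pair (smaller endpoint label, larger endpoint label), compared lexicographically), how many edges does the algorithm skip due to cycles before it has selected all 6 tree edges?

Kruskal: consider edges lightest-first.
R4 R9 (1): add. Components now {R5} {R2} {R4,R9} {R1} {R8} {R3}
R2 R4 (2): add. Components now {R5} {R2,R4,R9} {R1} {R8} {R3}
R4 R5 (3): add. Components now {R2,R4,R5,R9} {R1} {R8} {R3}
R3 R8 (5): add. Components now {R2,R4,R5,R9} {R1} {R3,R8}
R1 R2 (6): add. Components now {R1,R2,R4,R5,R9} {R3,R8}
R1 R5 (9): skip — R5 and R1 already connected.
R5 R9 (10): skip — R5 and R9 already connected.
R1 R9 (11): skip — R9 and R1 already connected.
R3 R4 (12): add. Components now {R1,R2,R3,R4,R5,R8,R9}
Edges rejected before the tree was complete: 3.

3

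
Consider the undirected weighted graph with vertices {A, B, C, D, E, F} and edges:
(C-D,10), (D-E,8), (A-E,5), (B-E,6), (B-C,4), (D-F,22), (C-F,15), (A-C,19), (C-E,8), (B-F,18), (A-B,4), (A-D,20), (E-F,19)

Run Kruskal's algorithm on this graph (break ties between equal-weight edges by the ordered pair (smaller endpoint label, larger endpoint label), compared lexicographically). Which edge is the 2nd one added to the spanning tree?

B-C

Sort edges by weight, then run Kruskal:
A-B (4): add — endpoints in different components.
B-C (4): add — endpoints in different components.
A-E (5): add — endpoints in different components.
B-E (6): skip — B and E already connected.
C-E (8): skip — C and E already connected.
D-E (8): add — endpoints in different components.
C-D (10): skip — C and D already connected.
C-F (15): add — endpoints in different components.
The 2nd edge added is B-C.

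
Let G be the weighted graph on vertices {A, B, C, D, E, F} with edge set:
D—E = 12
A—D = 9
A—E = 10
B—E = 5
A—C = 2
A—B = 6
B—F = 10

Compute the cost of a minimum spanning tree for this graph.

Grow the tree from F using Prim:
Step 1: cheapest edge leaving the tree is B—F (10); add B.
Step 2: cheapest edge leaving the tree is B—E (5); add E.
Step 3: cheapest edge leaving the tree is A—B (6); add A.
Step 4: cheapest edge leaving the tree is A—C (2); add C.
Step 5: cheapest edge leaving the tree is A—D (9); add D.
MST edges: B—F, B—E, A—B, A—C, A—D; total weight 10+5+6+2+9 = 32.

32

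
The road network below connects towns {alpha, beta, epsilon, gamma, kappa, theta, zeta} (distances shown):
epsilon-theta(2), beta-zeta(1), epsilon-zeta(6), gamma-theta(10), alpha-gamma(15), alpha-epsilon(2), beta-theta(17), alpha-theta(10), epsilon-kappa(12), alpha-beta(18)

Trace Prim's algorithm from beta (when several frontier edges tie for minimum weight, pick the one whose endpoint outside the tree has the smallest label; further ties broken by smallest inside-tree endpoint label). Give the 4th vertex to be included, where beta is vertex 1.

alpha

Grow the tree from beta using Prim:
Step 1: cheapest edge leaving the tree is beta-zeta (1); add zeta.
Step 2: cheapest edge leaving the tree is epsilon-zeta (6); add epsilon.
Step 3: cheapest edge leaving the tree is alpha-epsilon (2); add alpha.
Step 4: cheapest edge leaving the tree is epsilon-theta (2); add theta.
Step 5: cheapest edge leaving the tree is gamma-theta (10); add gamma.
Step 6: cheapest edge leaving the tree is epsilon-kappa (12); add kappa.
Vertex order: beta, zeta, epsilon, alpha, theta, gamma, kappa. The 4th vertex is alpha.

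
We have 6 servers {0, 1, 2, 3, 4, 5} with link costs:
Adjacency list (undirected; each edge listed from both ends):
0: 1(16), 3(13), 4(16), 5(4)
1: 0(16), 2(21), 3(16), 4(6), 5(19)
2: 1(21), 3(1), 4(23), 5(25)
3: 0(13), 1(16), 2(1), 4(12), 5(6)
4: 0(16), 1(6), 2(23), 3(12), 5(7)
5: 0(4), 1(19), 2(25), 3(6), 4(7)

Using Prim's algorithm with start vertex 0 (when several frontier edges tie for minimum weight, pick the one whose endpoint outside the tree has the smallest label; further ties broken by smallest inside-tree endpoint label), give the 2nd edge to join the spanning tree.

3-5

Prim, starting at 0.
Step 1: frontier [0–5 4, 0–3 13, 0–1 16, 0–4 16] → take 0–5 (4); add 5.
Step 2: frontier [0–3 13, 0–1 16, 0–4 16, 3–5 6, 4–5 7, 1–5 19, 2–5 25] → take 3–5 (6); add 3.
Step 3: frontier [0–1 16, 0–4 16, 2–3 1, 3–4 12, 1–3 16, 4–5 7, 1–5 19, 2–5 25] → take 2–3 (1); add 2.
Step 4: frontier [0–1 16, 0–4 16, 1–2 21, 2–4 23, 3–4 12, 1–3 16, 4–5 7, 1–5 19] → take 4–5 (7); add 4.
Step 5: frontier [0–1 16, 1–2 21, 1–3 16, 1–4 6, 1–5 19] → take 1–4 (6); add 1.
The 2nd edge added is 3–5.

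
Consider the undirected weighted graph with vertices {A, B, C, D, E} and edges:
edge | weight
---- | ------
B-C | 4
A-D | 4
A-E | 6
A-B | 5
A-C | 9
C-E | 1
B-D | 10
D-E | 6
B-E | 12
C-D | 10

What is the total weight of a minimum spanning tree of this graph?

Kruskal: consider edges lightest-first.
C-E (1): add — endpoints in different components.
A-D (4): add — endpoints in different components.
B-C (4): add — endpoints in different components.
A-B (5): add — endpoints in different components.
MST edges: C-E, A-D, B-C, A-B; total weight 1+4+4+5 = 14.

14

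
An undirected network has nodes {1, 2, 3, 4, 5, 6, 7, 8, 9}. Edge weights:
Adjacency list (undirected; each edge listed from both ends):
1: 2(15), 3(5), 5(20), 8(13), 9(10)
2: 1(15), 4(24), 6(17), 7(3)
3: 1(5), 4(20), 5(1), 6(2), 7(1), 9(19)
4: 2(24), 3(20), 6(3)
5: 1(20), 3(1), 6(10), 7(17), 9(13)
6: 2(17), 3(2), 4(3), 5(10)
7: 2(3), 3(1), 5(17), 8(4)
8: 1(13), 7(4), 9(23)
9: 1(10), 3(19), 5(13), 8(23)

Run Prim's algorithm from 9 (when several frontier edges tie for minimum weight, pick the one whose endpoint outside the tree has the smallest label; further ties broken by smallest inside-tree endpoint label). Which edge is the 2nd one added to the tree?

Prim, starting at 9.
Step 1: cheapest edge leaving the tree is 1–9 (10); add 1.
Step 2: cheapest edge leaving the tree is 1–3 (5); add 3.
Step 3: cheapest edge leaving the tree is 3–5 (1); add 5.
Step 4: cheapest edge leaving the tree is 3–7 (1); add 7.
Step 5: cheapest edge leaving the tree is 3–6 (2); add 6.
Step 6: cheapest edge leaving the tree is 2–7 (3); add 2.
Step 7: cheapest edge leaving the tree is 4–6 (3); add 4.
Step 8: cheapest edge leaving the tree is 7–8 (4); add 8.
The 2nd edge added is 1–3.

1-3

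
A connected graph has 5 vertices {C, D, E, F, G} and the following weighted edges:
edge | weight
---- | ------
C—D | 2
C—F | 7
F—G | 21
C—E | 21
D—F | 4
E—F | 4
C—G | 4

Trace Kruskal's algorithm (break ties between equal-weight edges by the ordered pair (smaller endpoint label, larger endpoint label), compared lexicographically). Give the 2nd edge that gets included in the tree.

C-G

Kruskal's algorithm — process edges by increasing weight (ties by edge label):
C—D (2): add — endpoints in different components.
C—G (4): add — endpoints in different components.
D—F (4): add — endpoints in different components.
E—F (4): add — endpoints in different components.
The 2nd edge added is C—G.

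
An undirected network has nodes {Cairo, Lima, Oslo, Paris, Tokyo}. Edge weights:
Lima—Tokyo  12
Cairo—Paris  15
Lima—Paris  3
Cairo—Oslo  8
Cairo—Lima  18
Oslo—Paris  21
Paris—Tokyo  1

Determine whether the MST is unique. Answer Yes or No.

Sort edges by weight, then run Kruskal:
Paris—Tokyo (1): add — endpoints in different components.
Lima—Paris (3): add — endpoints in different components.
Cairo—Oslo (8): add — endpoints in different components.
Lima—Tokyo (12): skip — Lima and Tokyo already connected.
Cairo—Paris (15): add — endpoints in different components.
Every non-tree edge has weight strictly greater than the heaviest edge on the tree path between its endpoints, so the MST is unique.

Yes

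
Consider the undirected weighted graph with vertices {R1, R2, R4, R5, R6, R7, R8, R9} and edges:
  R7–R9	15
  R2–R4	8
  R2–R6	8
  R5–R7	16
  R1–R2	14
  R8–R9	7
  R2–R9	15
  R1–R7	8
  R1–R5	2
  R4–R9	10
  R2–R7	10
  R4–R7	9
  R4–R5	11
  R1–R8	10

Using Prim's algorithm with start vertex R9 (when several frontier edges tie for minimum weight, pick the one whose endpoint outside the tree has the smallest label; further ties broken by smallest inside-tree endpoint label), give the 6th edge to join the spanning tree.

Prim, starting at R9.
Step 1: frontier [R8–R9 7, R4–R9 10, R2–R9 15, R7–R9 15] → take R8–R9 (7); add R8.
Step 2: frontier [R1–R8 10, R4–R9 10, R2–R9 15, R7–R9 15] → take R1–R8 (10); add R1.
Step 3: frontier [R1–R5 2, R1–R7 8, R1–R2 14, R4–R9 10, R2–R9 15, R7–R9 15] → take R1–R5 (2); add R5.
Step 4: frontier [R1–R7 8, R1–R2 14, R4–R5 11, R5–R7 16, R4–R9 10, R2–R9 15, R7–R9 15] → take R1–R7 (8); add R7.
Step 5: frontier [R1–R2 14, R4–R5 11, R4–R7 9, R2–R7 10, R4–R9 10, R2–R9 15] → take R4–R7 (9); add R4.
Step 6: frontier [R1–R2 14, R2–R4 8, R2–R7 10, R2–R9 15] → take R2–R4 (8); add R2.
Step 7: frontier [R2–R6 8] → take R2–R6 (8); add R6.
The 6th edge added is R2–R4.

R2-R4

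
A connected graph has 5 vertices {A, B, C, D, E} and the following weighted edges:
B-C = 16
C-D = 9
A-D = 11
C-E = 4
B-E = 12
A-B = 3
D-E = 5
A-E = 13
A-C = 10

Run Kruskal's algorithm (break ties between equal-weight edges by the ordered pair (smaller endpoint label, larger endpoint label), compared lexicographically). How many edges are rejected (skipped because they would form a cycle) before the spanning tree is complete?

1

Sort edges by weight, then run Kruskal:
A-B (3): add. Components now {A,B} {C} {D} {E}
C-E (4): add. Components now {A,B} {C,E} {D}
D-E (5): add. Components now {A,B} {C,D,E}
C-D (9): skip — C and D already connected.
A-C (10): add. Components now {A,B,C,D,E}
Edges rejected before the tree was complete: 1.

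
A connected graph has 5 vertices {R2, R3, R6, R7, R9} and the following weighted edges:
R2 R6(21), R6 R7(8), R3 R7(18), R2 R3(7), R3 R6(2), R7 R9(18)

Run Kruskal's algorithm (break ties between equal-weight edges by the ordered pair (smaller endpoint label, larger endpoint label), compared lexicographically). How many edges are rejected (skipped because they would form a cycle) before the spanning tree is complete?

1

Kruskal: consider edges lightest-first.
R3 R6 (2): add — endpoints in different components.
R2 R3 (7): add — endpoints in different components.
R6 R7 (8): add — endpoints in different components.
R3 R7 (18): skip — R7 and R3 already connected.
R7 R9 (18): add — endpoints in different components.
Edges rejected before the tree was complete: 1.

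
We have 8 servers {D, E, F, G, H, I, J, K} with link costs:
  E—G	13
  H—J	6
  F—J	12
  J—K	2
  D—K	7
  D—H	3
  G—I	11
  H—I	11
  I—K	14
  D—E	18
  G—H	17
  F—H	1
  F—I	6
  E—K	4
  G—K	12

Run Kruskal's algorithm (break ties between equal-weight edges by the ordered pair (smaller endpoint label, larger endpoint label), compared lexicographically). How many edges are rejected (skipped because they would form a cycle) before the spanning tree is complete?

1

Kruskal: consider edges lightest-first.
F—H (1): add — endpoints in different components.
J—K (2): add — endpoints in different components.
D—H (3): add — endpoints in different components.
E—K (4): add — endpoints in different components.
F—I (6): add — endpoints in different components.
H—J (6): add — endpoints in different components.
D—K (7): skip — D and K already connected.
G—I (11): add — endpoints in different components.
Edges rejected before the tree was complete: 1.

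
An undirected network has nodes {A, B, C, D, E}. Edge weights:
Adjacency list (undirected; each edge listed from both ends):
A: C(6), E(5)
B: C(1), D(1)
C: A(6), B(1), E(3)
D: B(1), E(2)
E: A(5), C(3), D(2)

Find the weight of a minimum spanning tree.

Kruskal: consider edges lightest-first.
B—C (1): add — endpoints in different components.
B—D (1): add — endpoints in different components.
D—E (2): add — endpoints in different components.
C—E (3): skip — C and E already connected.
A—E (5): add — endpoints in different components.
MST edges: B—C, B—D, D—E, A—E; total weight 1+1+2+5 = 9.

9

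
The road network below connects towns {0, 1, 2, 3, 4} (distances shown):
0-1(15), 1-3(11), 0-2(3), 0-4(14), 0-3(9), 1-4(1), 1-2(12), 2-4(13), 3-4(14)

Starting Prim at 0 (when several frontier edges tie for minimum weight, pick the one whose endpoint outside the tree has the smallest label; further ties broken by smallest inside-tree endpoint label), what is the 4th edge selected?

1-4

Prim's algorithm from 0:
Step 1: frontier [0-2 3, 0-3 9, 0-4 14, 0-1 15] → take 0-2 (3); add 2.
Step 2: frontier [0-3 9, 0-4 14, 0-1 15, 1-2 12, 2-4 13] → take 0-3 (9); add 3.
Step 3: frontier [0-4 14, 0-1 15, 1-2 12, 2-4 13, 1-3 11, 3-4 14] → take 1-3 (11); add 1.
Step 4: frontier [0-4 14, 1-4 1, 2-4 13, 3-4 14] → take 1-4 (1); add 4.
The 4th edge added is 1-4.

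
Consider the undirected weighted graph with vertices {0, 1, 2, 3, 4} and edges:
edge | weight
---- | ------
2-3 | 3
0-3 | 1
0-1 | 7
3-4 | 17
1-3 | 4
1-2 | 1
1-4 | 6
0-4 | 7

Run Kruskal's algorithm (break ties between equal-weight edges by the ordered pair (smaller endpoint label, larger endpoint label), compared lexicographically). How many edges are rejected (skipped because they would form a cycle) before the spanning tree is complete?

Kruskal's algorithm — process edges by increasing weight (ties by edge label):
0-3 (1): add — endpoints in different components.
1-2 (1): add — endpoints in different components.
2-3 (3): add — endpoints in different components.
1-3 (4): skip — 1 and 3 already connected.
1-4 (6): add — endpoints in different components.
Edges rejected before the tree was complete: 1.

1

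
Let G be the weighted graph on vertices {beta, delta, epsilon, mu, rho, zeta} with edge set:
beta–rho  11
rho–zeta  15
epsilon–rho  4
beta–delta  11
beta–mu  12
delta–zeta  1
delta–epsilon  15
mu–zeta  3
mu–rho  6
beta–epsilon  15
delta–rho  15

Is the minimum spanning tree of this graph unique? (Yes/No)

Kruskal's algorithm — process edges by increasing weight (ties by edge label):
delta–zeta (1): add — endpoints in different components.
mu–zeta (3): add — endpoints in different components.
epsilon–rho (4): add — endpoints in different components.
mu–rho (6): add — endpoints in different components.
beta–delta (11): add — endpoints in different components.
Non-tree edge beta–rho has weight 11, equal to the heaviest edge on its tree cycle — swapping gives another MST of the same weight. Not unique.

No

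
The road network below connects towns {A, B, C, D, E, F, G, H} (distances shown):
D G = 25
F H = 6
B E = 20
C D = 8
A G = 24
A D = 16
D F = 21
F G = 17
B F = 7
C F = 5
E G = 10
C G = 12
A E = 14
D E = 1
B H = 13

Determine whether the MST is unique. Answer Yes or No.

Yes

Kruskal's algorithm — process edges by increasing weight (ties by edge label):
D E (1): add — endpoints in different components.
C F (5): add — endpoints in different components.
F H (6): add — endpoints in different components.
B F (7): add — endpoints in different components.
C D (8): add — endpoints in different components.
E G (10): add — endpoints in different components.
C G (12): skip — C and G already connected.
B H (13): skip — B and H already connected.
A E (14): add — endpoints in different components.
Every non-tree edge has weight strictly greater than the heaviest edge on the tree path between its endpoints, so the MST is unique.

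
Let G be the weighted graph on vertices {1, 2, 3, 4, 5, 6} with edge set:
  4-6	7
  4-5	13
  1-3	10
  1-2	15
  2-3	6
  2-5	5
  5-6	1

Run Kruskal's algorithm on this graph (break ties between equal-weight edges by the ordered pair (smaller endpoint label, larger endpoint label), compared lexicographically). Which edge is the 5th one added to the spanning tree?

Kruskal: consider edges lightest-first.
5-6 (1): add. Components now {1} {2} {3} {4} {5,6}
2-5 (5): add. Components now {1} {2,5,6} {3} {4}
2-3 (6): add. Components now {1} {2,3,5,6} {4}
4-6 (7): add. Components now {1} {2,3,4,5,6}
1-3 (10): add. Components now {1,2,3,4,5,6}
The 5th edge added is 1-3.

1-3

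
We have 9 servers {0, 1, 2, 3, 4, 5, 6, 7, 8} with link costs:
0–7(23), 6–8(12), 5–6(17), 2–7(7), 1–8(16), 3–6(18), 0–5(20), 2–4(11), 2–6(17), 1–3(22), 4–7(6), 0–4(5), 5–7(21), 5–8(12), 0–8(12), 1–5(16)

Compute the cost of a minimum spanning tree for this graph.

88

Prim's algorithm from 0:
Step 1: cheapest edge leaving the tree is 0–4 (5); add 4.
Step 2: cheapest edge leaving the tree is 4–7 (6); add 7.
Step 3: cheapest edge leaving the tree is 2–7 (7); add 2.
Step 4: cheapest edge leaving the tree is 0–8 (12); add 8.
Step 5: cheapest edge leaving the tree is 5–8 (12); add 5.
Step 6: cheapest edge leaving the tree is 6–8 (12); add 6.
Step 7: cheapest edge leaving the tree is 1–5 (16); add 1.
Step 8: cheapest edge leaving the tree is 3–6 (18); add 3.
MST edges: 0–4, 4–7, 2–7, 0–8, 5–8, 6–8, 1–5, 3–6; total weight 5+6+7+12+12+12+16+18 = 88.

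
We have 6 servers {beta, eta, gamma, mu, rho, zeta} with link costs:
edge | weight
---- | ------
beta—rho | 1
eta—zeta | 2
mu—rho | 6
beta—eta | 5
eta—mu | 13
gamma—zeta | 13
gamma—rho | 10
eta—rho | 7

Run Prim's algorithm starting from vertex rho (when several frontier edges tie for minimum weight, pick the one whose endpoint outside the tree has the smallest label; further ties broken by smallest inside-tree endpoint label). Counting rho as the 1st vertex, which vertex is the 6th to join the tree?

gamma

Prim's algorithm from rho:
Step 1: frontier [beta—rho 1, mu—rho 6, eta—rho 7, gamma—rho 10] → take beta—rho (1); add beta.
Step 2: frontier [beta—eta 5, mu—rho 6, eta—rho 7, gamma—rho 10] → take beta—eta (5); add eta.
Step 3: frontier [eta—zeta 2, eta—mu 13, mu—rho 6, gamma—rho 10] → take eta—zeta (2); add zeta.
Step 4: frontier [eta—mu 13, mu—rho 6, gamma—rho 10, gamma—zeta 13] → take mu—rho (6); add mu.
Step 5: frontier [gamma—rho 10, gamma—zeta 13] → take gamma—rho (10); add gamma.
Vertex order: rho, beta, eta, zeta, mu, gamma. The 6th vertex is gamma.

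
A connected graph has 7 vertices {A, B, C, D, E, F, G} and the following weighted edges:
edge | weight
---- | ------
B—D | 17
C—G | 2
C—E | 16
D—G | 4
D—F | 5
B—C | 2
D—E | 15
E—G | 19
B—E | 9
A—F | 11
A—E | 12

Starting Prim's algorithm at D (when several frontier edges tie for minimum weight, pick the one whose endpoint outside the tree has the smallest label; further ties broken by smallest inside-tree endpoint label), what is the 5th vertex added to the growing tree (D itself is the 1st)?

Prim's algorithm from D:
Step 1: cheapest edge leaving the tree is D—G (4); add G.
Step 2: cheapest edge leaving the tree is C—G (2); add C.
Step 3: cheapest edge leaving the tree is B—C (2); add B.
Step 4: cheapest edge leaving the tree is D—F (5); add F.
Step 5: cheapest edge leaving the tree is B—E (9); add E.
Step 6: cheapest edge leaving the tree is A—F (11); add A.
Vertex order: D, G, C, B, F, E, A. The 5th vertex is F.

F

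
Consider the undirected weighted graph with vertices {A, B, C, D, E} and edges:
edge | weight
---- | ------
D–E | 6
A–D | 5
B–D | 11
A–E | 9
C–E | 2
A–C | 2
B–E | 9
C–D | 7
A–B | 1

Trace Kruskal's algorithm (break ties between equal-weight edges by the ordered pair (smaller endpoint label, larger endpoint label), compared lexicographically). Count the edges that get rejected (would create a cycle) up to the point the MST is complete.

Kruskal: consider edges lightest-first.
A–B (1): add. Components now {A,B} {C} {D} {E}
A–C (2): add. Components now {A,B,C} {D} {E}
C–E (2): add. Components now {A,B,C,E} {D}
A–D (5): add. Components now {A,B,C,D,E}
Edges rejected before the tree was complete: 0.

0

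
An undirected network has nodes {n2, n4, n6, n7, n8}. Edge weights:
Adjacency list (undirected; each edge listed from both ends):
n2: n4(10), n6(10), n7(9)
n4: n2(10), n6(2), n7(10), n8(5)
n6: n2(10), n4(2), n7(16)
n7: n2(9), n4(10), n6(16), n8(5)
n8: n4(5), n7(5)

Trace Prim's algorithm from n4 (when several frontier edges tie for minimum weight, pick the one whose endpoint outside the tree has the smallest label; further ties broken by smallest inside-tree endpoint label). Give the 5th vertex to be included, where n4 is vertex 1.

Grow the tree from n4 using Prim:
Step 1: cheapest edge leaving the tree is n4–n6 (2); add n6.
Step 2: cheapest edge leaving the tree is n4–n8 (5); add n8.
Step 3: cheapest edge leaving the tree is n7–n8 (5); add n7.
Step 4: cheapest edge leaving the tree is n2–n7 (9); add n2.
Vertex order: n4, n6, n8, n7, n2. The 5th vertex is n2.

n2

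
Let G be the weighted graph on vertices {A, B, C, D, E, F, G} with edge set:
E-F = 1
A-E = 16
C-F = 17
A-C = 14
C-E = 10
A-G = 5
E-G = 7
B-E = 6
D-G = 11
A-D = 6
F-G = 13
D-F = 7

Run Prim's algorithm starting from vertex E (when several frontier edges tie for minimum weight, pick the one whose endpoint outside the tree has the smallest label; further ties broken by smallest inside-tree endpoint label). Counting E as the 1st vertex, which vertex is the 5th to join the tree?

A

Prim's algorithm from E:
Step 1: frontier [E-F 1, B-E 6, E-G 7, C-E 10, A-E 16] → take E-F (1); add F.
Step 2: frontier [B-E 6, E-G 7, C-E 10, A-E 16, D-F 7, F-G 13, C-F 17] → take B-E (6); add B.
Step 3: frontier [E-G 7, C-E 10, A-E 16, D-F 7, F-G 13, C-F 17] → take D-F (7); add D.
Step 4: frontier [A-D 6, D-G 11, E-G 7, C-E 10, A-E 16, F-G 13, C-F 17] → take A-D (6); add A.
Step 5: frontier [A-G 5, A-C 14, D-G 11, E-G 7, C-E 10, F-G 13, C-F 17] → take A-G (5); add G.
Step 6: frontier [A-C 14, C-E 10, C-F 17] → take C-E (10); add C.
Vertex order: E, F, B, D, A, G, C. The 5th vertex is A.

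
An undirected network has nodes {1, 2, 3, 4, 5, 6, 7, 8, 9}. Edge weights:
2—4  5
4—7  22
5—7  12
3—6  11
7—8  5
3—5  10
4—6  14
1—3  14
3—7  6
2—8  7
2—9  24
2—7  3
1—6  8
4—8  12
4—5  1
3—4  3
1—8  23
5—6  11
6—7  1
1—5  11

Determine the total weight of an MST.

50

Kruskal's algorithm — process edges by increasing weight (ties by edge label):
4—5 (1): add — endpoints in different components.
6—7 (1): add — endpoints in different components.
2—7 (3): add — endpoints in different components.
3—4 (3): add — endpoints in different components.
2—4 (5): add — endpoints in different components.
7—8 (5): add — endpoints in different components.
3—7 (6): skip — 3 and 7 already connected.
2—8 (7): skip — 2 and 8 already connected.
1—6 (8): add — endpoints in different components.
3—5 (10): skip — 3 and 5 already connected.
1—5 (11): skip — 1 and 5 already connected.
3—6 (11): skip — 3 and 6 already connected.
5—6 (11): skip — 5 and 6 already connected.
4—8 (12): skip — 4 and 8 already connected.
5—7 (12): skip — 5 and 7 already connected.
1—3 (14): skip — 1 and 3 already connected.
4—6 (14): skip — 4 and 6 already connected.
4—7 (22): skip — 4 and 7 already connected.
1—8 (23): skip — 1 and 8 already connected.
2—9 (24): add — endpoints in different components.
MST edges: 4—5, 6—7, 2—7, 3—4, 2—4, 7—8, 1—6, 2—9; total weight 1+1+3+3+5+5+8+24 = 50.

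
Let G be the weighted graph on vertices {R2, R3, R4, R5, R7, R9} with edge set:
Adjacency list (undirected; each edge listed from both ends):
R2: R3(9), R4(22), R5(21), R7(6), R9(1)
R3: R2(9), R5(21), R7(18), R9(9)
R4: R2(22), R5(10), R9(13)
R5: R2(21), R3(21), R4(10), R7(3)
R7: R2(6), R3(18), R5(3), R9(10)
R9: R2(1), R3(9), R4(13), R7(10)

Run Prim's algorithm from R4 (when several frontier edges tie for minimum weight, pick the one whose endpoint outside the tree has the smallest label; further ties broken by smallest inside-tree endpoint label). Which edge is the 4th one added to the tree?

R2-R9

Prim, starting at R4.
Step 1: cheapest edge leaving the tree is R4-R5 (10); add R5.
Step 2: cheapest edge leaving the tree is R5-R7 (3); add R7.
Step 3: cheapest edge leaving the tree is R2-R7 (6); add R2.
Step 4: cheapest edge leaving the tree is R2-R9 (1); add R9.
Step 5: cheapest edge leaving the tree is R2-R3 (9); add R3.
The 4th edge added is R2-R9.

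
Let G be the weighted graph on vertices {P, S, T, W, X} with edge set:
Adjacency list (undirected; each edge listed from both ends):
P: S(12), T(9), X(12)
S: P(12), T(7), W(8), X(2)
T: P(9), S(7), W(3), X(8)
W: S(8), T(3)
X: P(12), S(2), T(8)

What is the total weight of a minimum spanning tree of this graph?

Grow the tree from X using Prim:
Step 1: cheapest edge leaving the tree is S X (2); add S.
Step 2: cheapest edge leaving the tree is S T (7); add T.
Step 3: cheapest edge leaving the tree is T W (3); add W.
Step 4: cheapest edge leaving the tree is P T (9); add P.
MST edges: S X, S T, T W, P T; total weight 2+7+3+9 = 21.

21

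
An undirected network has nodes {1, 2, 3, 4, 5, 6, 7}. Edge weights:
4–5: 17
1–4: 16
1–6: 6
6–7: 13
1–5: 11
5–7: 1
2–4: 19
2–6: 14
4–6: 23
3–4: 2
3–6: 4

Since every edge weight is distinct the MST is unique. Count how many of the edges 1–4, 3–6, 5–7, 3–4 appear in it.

Sort edges by weight, then run Kruskal:
5–7 (1): add — endpoints in different components.
3–4 (2): add — endpoints in different components.
3–6 (4): add — endpoints in different components.
1–6 (6): add — endpoints in different components.
1–5 (11): add — endpoints in different components.
6–7 (13): skip — 6 and 7 already connected.
2–6 (14): add — endpoints in different components.
MST edge set: {5–7, 3–4, 3–6, 1–6, 1–5, 2–6}.
Of the listed edges, {3–6, 5–7, 3–4} are in the MST → 3.

3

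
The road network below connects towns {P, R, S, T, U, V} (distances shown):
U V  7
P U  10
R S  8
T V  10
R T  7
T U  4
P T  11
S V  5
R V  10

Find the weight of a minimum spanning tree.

33

Kruskal's algorithm — process edges by increasing weight (ties by edge label):
T U (4): add. Components now {S} {T,U} {V} {R} {P}
S V (5): add. Components now {S,V} {T,U} {R} {P}
R T (7): add. Components now {S,V} {R,T,U} {P}
U V (7): add. Components now {R,S,T,U,V} {P}
R S (8): skip — S and R already connected.
P U (10): add. Components now {P,R,S,T,U,V}
MST edges: T U, S V, R T, U V, P U; total weight 4+5+7+7+10 = 33.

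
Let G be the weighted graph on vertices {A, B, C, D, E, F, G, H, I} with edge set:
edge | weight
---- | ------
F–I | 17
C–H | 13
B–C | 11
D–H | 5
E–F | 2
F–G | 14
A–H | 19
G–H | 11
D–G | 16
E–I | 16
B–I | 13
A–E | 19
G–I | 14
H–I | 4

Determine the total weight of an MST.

79

Grow the tree from I using Prim:
Step 1: frontier [H–I 4, B–I 13, G–I 14, E–I 16, F–I 17] → take H–I (4); add H.
Step 2: frontier [D–H 5, G–H 11, C–H 13, A–H 19, B–I 13, G–I 14, E–I 16, F–I 17] → take D–H (5); add D.
Step 3: frontier [D–G 16, G–H 11, C–H 13, A–H 19, B–I 13, G–I 14, E–I 16, F–I 17] → take G–H (11); add G.
Step 4: frontier [F–G 14, C–H 13, A–H 19, B–I 13, E–I 16, F–I 17] → take B–I (13); add B.
Step 5: frontier [B–C 11, F–G 14, C–H 13, A–H 19, E–I 16, F–I 17] → take B–C (11); add C.
Step 6: frontier [F–G 14, A–H 19, E–I 16, F–I 17] → take F–G (14); add F.
Step 7: frontier [E–F 2, A–H 19, E–I 16] → take E–F (2); add E.
Step 8: frontier [A–E 19, A–H 19] → take A–E (19); add A.
MST edges: H–I, D–H, G–H, B–I, B–C, F–G, E–F, A–E; total weight 4+5+11+13+11+14+2+19 = 79.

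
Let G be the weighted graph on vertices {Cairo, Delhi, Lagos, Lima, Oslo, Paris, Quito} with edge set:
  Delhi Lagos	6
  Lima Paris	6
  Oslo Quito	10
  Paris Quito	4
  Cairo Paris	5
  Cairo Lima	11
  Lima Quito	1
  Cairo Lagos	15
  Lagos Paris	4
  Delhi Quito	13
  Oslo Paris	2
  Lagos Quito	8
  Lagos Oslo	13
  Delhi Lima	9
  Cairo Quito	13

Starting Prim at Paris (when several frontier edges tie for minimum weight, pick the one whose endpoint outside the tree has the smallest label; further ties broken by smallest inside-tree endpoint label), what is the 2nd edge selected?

Prim's algorithm from Paris:
Step 1: cheapest edge leaving the tree is Oslo Paris (2); add Oslo.
Step 2: cheapest edge leaving the tree is Lagos Paris (4); add Lagos.
Step 3: cheapest edge leaving the tree is Paris Quito (4); add Quito.
Step 4: cheapest edge leaving the tree is Lima Quito (1); add Lima.
Step 5: cheapest edge leaving the tree is Cairo Paris (5); add Cairo.
Step 6: cheapest edge leaving the tree is Delhi Lagos (6); add Delhi.
The 2nd edge added is Lagos Paris.

Lagos-Paris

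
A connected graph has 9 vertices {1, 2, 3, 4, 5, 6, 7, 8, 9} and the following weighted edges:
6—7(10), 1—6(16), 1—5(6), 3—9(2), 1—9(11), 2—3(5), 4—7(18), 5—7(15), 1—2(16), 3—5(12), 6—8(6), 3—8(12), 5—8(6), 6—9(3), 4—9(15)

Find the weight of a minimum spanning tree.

53

Sort edges by weight, then run Kruskal:
3—9 (2): add — endpoints in different components.
6—9 (3): add — endpoints in different components.
2—3 (5): add — endpoints in different components.
1—5 (6): add — endpoints in different components.
5—8 (6): add — endpoints in different components.
6—8 (6): add — endpoints in different components.
6—7 (10): add — endpoints in different components.
1—9 (11): skip — 1 and 9 already connected.
3—5 (12): skip — 3 and 5 already connected.
3—8 (12): skip — 3 and 8 already connected.
4—9 (15): add — endpoints in different components.
MST edges: 3—9, 6—9, 2—3, 1—5, 5—8, 6—8, 6—7, 4—9; total weight 2+3+5+6+6+6+10+15 = 53.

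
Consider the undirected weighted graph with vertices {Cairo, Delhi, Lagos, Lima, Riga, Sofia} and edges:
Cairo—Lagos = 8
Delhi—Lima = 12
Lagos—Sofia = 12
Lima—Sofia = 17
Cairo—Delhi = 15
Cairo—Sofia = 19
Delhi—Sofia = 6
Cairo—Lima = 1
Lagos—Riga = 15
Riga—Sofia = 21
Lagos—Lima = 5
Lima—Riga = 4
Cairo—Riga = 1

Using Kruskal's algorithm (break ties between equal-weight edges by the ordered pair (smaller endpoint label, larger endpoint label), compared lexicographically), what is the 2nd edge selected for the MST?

Cairo-Riga

Kruskal's algorithm — process edges by increasing weight (ties by edge label):
Cairo—Lima (1): add. Components now {Lagos} {Sofia} {Delhi} {Cairo,Lima} {Riga}
Cairo—Riga (1): add. Components now {Lagos} {Sofia} {Delhi} {Cairo,Lima,Riga}
Lima—Riga (4): skip — Lima and Riga already connected.
Lagos—Lima (5): add. Components now {Cairo,Lagos,Lima,Riga} {Sofia} {Delhi}
Delhi—Sofia (6): add. Components now {Cairo,Lagos,Lima,Riga} {Delhi,Sofia}
Cairo—Lagos (8): skip — Lagos and Cairo already connected.
Delhi—Lima (12): add. Components now {Cairo,Delhi,Lagos,Lima,Riga,Sofia}
The 2nd edge added is Cairo—Riga.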